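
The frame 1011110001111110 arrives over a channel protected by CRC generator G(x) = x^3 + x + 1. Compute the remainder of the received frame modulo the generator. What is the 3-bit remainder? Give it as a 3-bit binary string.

Modulo-2 division of 1011110001111110 by 1011:
  pos 0: 1011 XOR 1011 = 0000
  pos 4: 1100 XOR 1011 = 0111
  pos 5: 1110 XOR 1011 = 0101
  pos 6: 1011 XOR 1011 = 0000
  pos 10: 1111 XOR 1011 = 0100
  pos 11: 1001 XOR 1011 = 0010
Remainder = 100 (nonzero — an error is detected).

100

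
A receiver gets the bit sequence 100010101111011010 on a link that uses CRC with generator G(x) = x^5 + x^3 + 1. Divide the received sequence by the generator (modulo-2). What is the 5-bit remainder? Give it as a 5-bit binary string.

Modulo-2 division of 100010101111011010 by 101001:
  pos 0: 100010 XOR 101001 = 001011
  pos 2: 101110 XOR 101001 = 000111
  pos 5: 111111 XOR 101001 = 010110
  pos 6: 101101 XOR 101001 = 000100
  pos 9: 100011 XOR 101001 = 001010
  pos 11: 101001 XOR 101001 = 000000
Remainder = 00000 (zero — the frame passes the CRC check).

00000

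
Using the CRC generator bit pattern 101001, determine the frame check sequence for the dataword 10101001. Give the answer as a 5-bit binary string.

11110

Append 5 zeros: 1010100100000. Divide by 101001 (XOR where the leading bit is 1):
  pos 0: 101010 XOR 101001 = 000011
  pos 4: 110100 XOR 101001 = 011101
  pos 5: 111010 XOR 101001 = 010011
  pos 6: 100110 XOR 101001 = 001111
Remainder (last 5 bits) = 11110. This is the CRC / FCS.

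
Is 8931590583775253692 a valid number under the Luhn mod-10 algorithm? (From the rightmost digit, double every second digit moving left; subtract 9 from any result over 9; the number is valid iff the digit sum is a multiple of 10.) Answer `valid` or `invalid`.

From the right, keep odd positions and double even positions (subtract 9 from any doubled value over 9):
  doubled (positions 2,4,...): 9 6 4 5 6 1 9 2 9 → sum 51
  kept (positions 1,3,...): 2 6 5 5 7 8 0 5 3 8 → sum 49
Total = 100.
100 mod 10 = 0, so the number is valid.

valid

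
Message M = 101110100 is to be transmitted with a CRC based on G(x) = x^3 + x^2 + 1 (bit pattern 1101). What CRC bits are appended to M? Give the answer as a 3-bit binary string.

011

Append 3 zeros: 101110100000. Divide by 1101 (XOR where the leading bit is 1):
  pos 0: 1011 XOR 1101 = 0110
  pos 1: 1101 XOR 1101 = 0000
  pos 6: 1000 XOR 1101 = 0101
  pos 7: 1010 XOR 1101 = 0111
  pos 8: 1110 XOR 1101 = 0011
Remainder (last 3 bits) = 011. This is the CRC / FCS.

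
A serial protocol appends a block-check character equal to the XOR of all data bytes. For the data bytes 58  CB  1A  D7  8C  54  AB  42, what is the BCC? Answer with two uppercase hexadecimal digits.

6F

XOR the bytes together:
  start with 0x58
  0x58 ⊕ 0xCB = 0x93
  0x93 ⊕ 0x1A = 0x89
  0x89 ⊕ 0xD7 = 0x5E
  0x5E ⊕ 0x8C = 0xD2
  0xD2 ⊕ 0x54 = 0x86
  0x86 ⊕ 0xAB = 0x2D
  0x2D ⊕ 0x42 = 0x6F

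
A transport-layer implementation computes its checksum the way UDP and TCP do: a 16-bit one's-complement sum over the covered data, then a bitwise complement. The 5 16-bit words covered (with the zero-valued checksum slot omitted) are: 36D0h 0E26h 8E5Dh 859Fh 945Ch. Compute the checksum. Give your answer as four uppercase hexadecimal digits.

One's-complement addition (fold any carry out of bit 15 back into bit 0):
  0x36D0 + 0x0E26 = 0x044F6
  0x44F6 + 0x8E5D = 0x0D353
  0xD353 + 0x859F = 0x158F2 → wrap carry → 0x58F3
  0x58F3 + 0x945C = 0x0ED4F
One's-complement sum = 0xED4F.
Checksum = ~0xED4F & 0xFFFF = 0x12B0.

12B0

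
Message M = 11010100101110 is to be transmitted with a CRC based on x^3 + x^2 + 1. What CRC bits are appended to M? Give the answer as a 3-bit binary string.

Append 3 zeros: 11010100101110000. Divide by 1101 (XOR where the leading bit is 1):
  pos 0: 1101 XOR 1101 = 0000
  pos 5: 1001 XOR 1101 = 0100
  pos 6: 1000 XOR 1101 = 0101
  pos 7: 1011 XOR 1101 = 0110
  pos 8: 1101 XOR 1101 = 0000
  pos 12: 1000 XOR 1101 = 0101
  pos 13: 1010 XOR 1101 = 0111
Remainder (last 3 bits) = 111. This is the CRC / FCS.

111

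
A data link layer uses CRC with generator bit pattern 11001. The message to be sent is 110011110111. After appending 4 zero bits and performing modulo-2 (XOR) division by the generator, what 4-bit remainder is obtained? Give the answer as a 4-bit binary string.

1100

Append 4 zeros: 1100111101110000. Divide by 11001 (XOR where the leading bit is 1):
  pos 0: 11001 XOR 11001 = 00000
  pos 5: 11101 XOR 11001 = 00100
  pos 7: 10011 XOR 11001 = 01010
  pos 8: 10100 XOR 11001 = 01101
  pos 9: 11010 XOR 11001 = 00011
Remainder (last 4 bits) = 1100. This is the CRC / FCS.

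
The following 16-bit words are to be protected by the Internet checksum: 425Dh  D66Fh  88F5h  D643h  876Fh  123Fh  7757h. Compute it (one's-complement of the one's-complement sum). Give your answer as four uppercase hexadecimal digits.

76F3

One's-complement addition (fold any carry out of bit 15 back into bit 0):
  0x425D + 0xD66F = 0x118CC → wrap carry → 0x18CD
  0x18CD + 0x88F5 = 0x0A1C2
  0xA1C2 + 0xD643 = 0x17805 → wrap carry → 0x7806
  0x7806 + 0x876F = 0x0FF75
  0xFF75 + 0x123F = 0x111B4 → wrap carry → 0x11B5
  0x11B5 + 0x7757 = 0x0890C
One's-complement sum = 0x890C.
Checksum = ~0x890C & 0xFFFF = 0x76F3.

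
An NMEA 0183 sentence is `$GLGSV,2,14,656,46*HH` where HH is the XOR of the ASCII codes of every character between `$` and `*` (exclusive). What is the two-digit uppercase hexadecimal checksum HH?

49

XOR the ASCII codes of the payload characters:
  'G' = 0x47 → acc = 0x47
  'L' = 0x4C → acc = 0x0B
  'G' = 0x47 → acc = 0x4C
  'S' = 0x53 → acc = 0x1F
  'V' = 0x56 → acc = 0x49
  ',' = 0x2C → acc = 0x65
  '2' = 0x32 → acc = 0x57
  ',' = 0x2C → acc = 0x7B
  '1' = 0x31 → acc = 0x4A
  '4' = 0x34 → acc = 0x7E
  ',' = 0x2C → acc = 0x52
  '6' = 0x36 → acc = 0x64
  '5' = 0x35 → acc = 0x51
  '6' = 0x36 → acc = 0x67
  ',' = 0x2C → acc = 0x4B
  '4' = 0x34 → acc = 0x7F
  '6' = 0x36 → acc = 0x49
Checksum = 0x49.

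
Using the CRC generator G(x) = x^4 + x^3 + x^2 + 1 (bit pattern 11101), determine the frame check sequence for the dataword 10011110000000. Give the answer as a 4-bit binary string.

1101

Append 4 zeros: 100111100000000000. Divide by 11101 (XOR where the leading bit is 1):
  pos 0: 10011 XOR 11101 = 01110
  pos 1: 11101 XOR 11101 = 00000
  pos 6: 10000 XOR 11101 = 01101
  pos 7: 11010 XOR 11101 = 00111
  pos 9: 11100 XOR 11101 = 00001
  pos 13: 10000 XOR 11101 = 01101
Remainder (last 4 bits) = 1101. This is the CRC / FCS.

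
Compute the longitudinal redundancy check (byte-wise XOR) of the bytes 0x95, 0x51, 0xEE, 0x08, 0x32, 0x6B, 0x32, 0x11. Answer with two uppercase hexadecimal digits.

58

XOR the bytes together:
  start with 0x95
  0x95 ⊕ 0x51 = 0xC4
  0xC4 ⊕ 0xEE = 0x2A
  0x2A ⊕ 0x08 = 0x22
  0x22 ⊕ 0x32 = 0x10
  0x10 ⊕ 0x6B = 0x7B
  0x7B ⊕ 0x32 = 0x49
  0x49 ⊕ 0x11 = 0x58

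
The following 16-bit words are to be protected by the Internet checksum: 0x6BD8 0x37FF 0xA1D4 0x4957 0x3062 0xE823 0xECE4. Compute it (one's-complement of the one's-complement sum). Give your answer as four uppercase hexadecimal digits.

6B91

One's-complement addition (fold any carry out of bit 15 back into bit 0):
  0x6BD8 + 0x37FF = 0x0A3D7
  0xA3D7 + 0xA1D4 = 0x145AB → wrap carry → 0x45AC
  0x45AC + 0x4957 = 0x08F03
  0x8F03 + 0x3062 = 0x0BF65
  0xBF65 + 0xE823 = 0x1A788 → wrap carry → 0xA789
  0xA789 + 0xECE4 = 0x1946D → wrap carry → 0x946E
One's-complement sum = 0x946E.
Checksum = ~0x946E & 0xFFFF = 0x6B91.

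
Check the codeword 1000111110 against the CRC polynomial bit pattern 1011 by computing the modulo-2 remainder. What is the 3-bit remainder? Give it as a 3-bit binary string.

Modulo-2 division of 1000111110 by 1011:
  pos 0: 1000 XOR 1011 = 0011
  pos 2: 1111 XOR 1011 = 0100
  pos 3: 1001 XOR 1011 = 0010
  pos 5: 1011 XOR 1011 = 0000
Remainder = 000 (zero — the frame passes the CRC check).

000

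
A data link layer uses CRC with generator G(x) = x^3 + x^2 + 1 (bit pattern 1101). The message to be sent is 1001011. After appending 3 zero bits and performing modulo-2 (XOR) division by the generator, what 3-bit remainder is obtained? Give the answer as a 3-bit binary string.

Append 3 zeros: 1001011000. Divide by 1101 (XOR where the leading bit is 1):
  pos 0: 1001 XOR 1101 = 0100
  pos 1: 1000 XOR 1101 = 0101
  pos 2: 1011 XOR 1101 = 0110
  pos 3: 1101 XOR 1101 = 0000
Remainder (last 3 bits) = 000. This is the CRC / FCS.

000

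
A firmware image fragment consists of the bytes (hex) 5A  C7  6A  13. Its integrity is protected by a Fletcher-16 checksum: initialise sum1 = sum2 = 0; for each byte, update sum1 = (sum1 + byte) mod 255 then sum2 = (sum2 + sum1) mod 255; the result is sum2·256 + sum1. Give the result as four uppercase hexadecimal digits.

A89F

Running sums (mod 255):
  after byte 0 (5A): sum1=90, sum2=90
  after byte 1 (C7): sum1=34, sum2=124
  after byte 2 (6A): sum1=140, sum2=9
  after byte 3 (13): sum1=159, sum2=168
Checksum = sum2·256 + sum1 = 168·256 + 159 = 43167 = 0xA89F.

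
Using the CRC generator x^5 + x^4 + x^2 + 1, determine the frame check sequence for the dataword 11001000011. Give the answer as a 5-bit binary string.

11111

Append 5 zeros: 1100100001100000. Divide by 110101 (XOR where the leading bit is 1):
  pos 0: 110010 XOR 110101 = 000111
  pos 3: 111000 XOR 110101 = 001101
  pos 5: 110111 XOR 110101 = 000010
  pos 9: 100000 XOR 110101 = 010101
  pos 10: 101010 XOR 110101 = 011111
Remainder (last 5 bits) = 11111. This is the CRC / FCS.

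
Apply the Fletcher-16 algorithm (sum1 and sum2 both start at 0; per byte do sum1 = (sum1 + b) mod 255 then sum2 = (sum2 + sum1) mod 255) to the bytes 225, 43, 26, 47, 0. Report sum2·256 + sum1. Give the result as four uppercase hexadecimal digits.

C256

Running sums (mod 255):
  after byte 0 (225): sum1=225, sum2=225
  after byte 1 (43): sum1=13, sum2=238
  after byte 2 (26): sum1=39, sum2=22
  after byte 3 (47): sum1=86, sum2=108
  after byte 4 (0): sum1=86, sum2=194
Checksum = sum2·256 + sum1 = 194·256 + 86 = 49750 = 0xC256.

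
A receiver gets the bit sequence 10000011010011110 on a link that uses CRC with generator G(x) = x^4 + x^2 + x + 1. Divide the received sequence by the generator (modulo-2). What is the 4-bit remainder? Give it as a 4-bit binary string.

Modulo-2 division of 10000011010011110 by 10111:
  pos 0: 10000 XOR 10111 = 00111
  pos 2: 11101 XOR 10111 = 01010
  pos 3: 10101 XOR 10111 = 00010
  pos 6: 10010 XOR 10111 = 00101
  pos 8: 10101 XOR 10111 = 00010
  pos 11: 10111 XOR 10111 = 00000
Remainder = 0000 (zero — the frame passes the CRC check).

0000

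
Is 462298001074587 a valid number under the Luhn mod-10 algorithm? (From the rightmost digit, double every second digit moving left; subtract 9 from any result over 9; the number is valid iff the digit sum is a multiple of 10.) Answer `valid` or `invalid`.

invalid

From the right, keep odd positions and double even positions (subtract 9 from any doubled value over 9):
  doubled (positions 2,4,...): 7 8 0 0 7 4 3 → sum 29
  kept (positions 1,3,...): 7 5 7 1 0 9 2 4 → sum 35
Total = 64.
64 mod 10 = 4, so the number is invalid.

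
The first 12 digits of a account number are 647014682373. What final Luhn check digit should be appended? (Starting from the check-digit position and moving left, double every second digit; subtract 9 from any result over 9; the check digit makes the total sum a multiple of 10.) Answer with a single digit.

6

Partial digits right→left: 3 7 3 2 8 6 4 1 0 7 4 6
Double every second digit counting from the check-digit position (so the 1st, 3rd, 5th, ... of the partial from the right).
  doubled (with −9 where >9): 6 6 7 8 0 8 → sum 35
  kept as-is: 7 2 6 1 7 6 → sum 29
Total = 35 + 29 = 64.
Check digit = (10 − (64 mod 10)) mod 10 = 6.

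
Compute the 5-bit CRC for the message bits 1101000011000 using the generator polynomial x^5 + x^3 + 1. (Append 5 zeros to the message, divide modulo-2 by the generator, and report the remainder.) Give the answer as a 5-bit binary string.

Append 5 zeros: 110100001100000000. Divide by 101001 (XOR where the leading bit is 1):
  pos 0: 110100 XOR 101001 = 011101
  pos 1: 111010 XOR 101001 = 010011
  pos 2: 100110 XOR 101001 = 001111
  pos 4: 111111 XOR 101001 = 010110
  pos 5: 101100 XOR 101001 = 000101
  pos 8: 101000 XOR 101001 = 000001
Remainder (last 5 bits) = 10000. This is the CRC / FCS.

10000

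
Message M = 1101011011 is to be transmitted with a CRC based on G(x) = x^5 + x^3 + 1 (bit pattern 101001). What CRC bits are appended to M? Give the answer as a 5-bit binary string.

00101

Append 5 zeros: 110101101100000. Divide by 101001 (XOR where the leading bit is 1):
  pos 0: 110101 XOR 101001 = 011100
  pos 1: 111001 XOR 101001 = 010000
  pos 2: 100000 XOR 101001 = 001001
  pos 4: 100111 XOR 101001 = 001110
  pos 6: 111000 XOR 101001 = 010001
  pos 7: 100010 XOR 101001 = 001011
  pos 9: 101100 XOR 101001 = 000101
Remainder (last 5 bits) = 00101. This is the CRC / FCS.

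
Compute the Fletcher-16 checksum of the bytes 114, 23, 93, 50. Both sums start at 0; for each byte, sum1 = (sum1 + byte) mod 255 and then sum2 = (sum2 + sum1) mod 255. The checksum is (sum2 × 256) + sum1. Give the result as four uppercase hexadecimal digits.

FB19

Running sums (mod 255):
  after byte 0 (114): sum1=114, sum2=114
  after byte 1 (23): sum1=137, sum2=251
  after byte 2 (93): sum1=230, sum2=226
  after byte 3 (50): sum1=25, sum2=251
Checksum = sum2·256 + sum1 = 251·256 + 25 = 64281 = 0xFB19.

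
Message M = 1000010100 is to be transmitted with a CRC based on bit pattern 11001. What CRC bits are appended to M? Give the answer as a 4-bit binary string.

Append 4 zeros: 10000101000000. Divide by 11001 (XOR where the leading bit is 1):
  pos 0: 10000 XOR 11001 = 01001
  pos 1: 10011 XOR 11001 = 01010
  pos 2: 10100 XOR 11001 = 01101
  pos 3: 11011 XOR 11001 = 00010
  pos 6: 10000 XOR 11001 = 01001
  pos 7: 10010 XOR 11001 = 01011
  pos 8: 10110 XOR 11001 = 01111
  pos 9: 11110 XOR 11001 = 00111
Remainder (last 4 bits) = 0111. This is the CRC / FCS.

0111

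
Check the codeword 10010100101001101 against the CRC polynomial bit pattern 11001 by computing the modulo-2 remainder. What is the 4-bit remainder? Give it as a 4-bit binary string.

0101

Modulo-2 division of 10010100101001101 by 11001:
  pos 0: 10010 XOR 11001 = 01011
  pos 1: 10111 XOR 11001 = 01110
  pos 2: 11100 XOR 11001 = 00101
  pos 4: 10101 XOR 11001 = 01100
  pos 5: 11000 XOR 11001 = 00001
  pos 9: 11001 XOR 11001 = 00000
Remainder = 0101 (nonzero — an error is detected).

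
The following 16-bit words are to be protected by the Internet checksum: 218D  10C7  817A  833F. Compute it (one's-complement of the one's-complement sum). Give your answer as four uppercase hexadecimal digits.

C8F1

One's-complement addition (fold any carry out of bit 15 back into bit 0):
  0x218D + 0x10C7 = 0x03254
  0x3254 + 0x817A = 0x0B3CE
  0xB3CE + 0x833F = 0x1370D → wrap carry → 0x370E
One's-complement sum = 0x370E.
Checksum = ~0x370E & 0xFFFF = 0xC8F1.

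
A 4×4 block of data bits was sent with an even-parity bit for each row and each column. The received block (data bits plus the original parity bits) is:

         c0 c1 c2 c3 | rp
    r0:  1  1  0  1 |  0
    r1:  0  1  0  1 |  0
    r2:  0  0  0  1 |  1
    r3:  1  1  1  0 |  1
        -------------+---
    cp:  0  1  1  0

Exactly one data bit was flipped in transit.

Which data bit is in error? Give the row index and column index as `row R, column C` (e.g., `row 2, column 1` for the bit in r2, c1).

Recompute each row's even parity and compare to rp:
  r0: data parity 1, sent rp 0 → mismatch
  r1: data parity 0, sent rp 0 → ok
  r2: data parity 1, sent rp 1 → ok
  r3: data parity 1, sent rp 1 → ok
Recompute each column's even parity and compare to cp:
  c0: data parity 0, sent cp 0 → ok
  c1: data parity 1, sent cp 1 → ok
  c2: data parity 1, sent cp 1 → ok
  c3: data parity 1, sent cp 0 → mismatch
Exactly one row (r0) and one column (c3) fail → the flipped bit is at their intersection.

row 0, column 3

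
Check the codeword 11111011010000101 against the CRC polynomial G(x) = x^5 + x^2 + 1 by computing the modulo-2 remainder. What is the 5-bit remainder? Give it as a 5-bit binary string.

10001

Modulo-2 division of 11111011010000101 by 100101:
  pos 0: 111110 XOR 100101 = 011011
  pos 1: 110111 XOR 100101 = 010010
  pos 2: 100101 XOR 100101 = 000000
  pos 9: 100001 XOR 100101 = 000100
Remainder = 10001 (nonzero — an error is detected).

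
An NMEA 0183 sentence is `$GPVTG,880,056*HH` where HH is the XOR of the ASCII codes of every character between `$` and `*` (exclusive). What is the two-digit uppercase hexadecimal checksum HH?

XOR the ASCII codes of the payload characters:
  'G' = 0x47 → acc = 0x47
  'P' = 0x50 → acc = 0x17
  'V' = 0x56 → acc = 0x41
  'T' = 0x54 → acc = 0x15
  'G' = 0x47 → acc = 0x52
  ',' = 0x2C → acc = 0x7E
  '8' = 0x38 → acc = 0x46
  '8' = 0x38 → acc = 0x7E
  '0' = 0x30 → acc = 0x4E
  ',' = 0x2C → acc = 0x62
  '0' = 0x30 → acc = 0x52
  '5' = 0x35 → acc = 0x67
  '6' = 0x36 → acc = 0x51
Checksum = 0x51.

51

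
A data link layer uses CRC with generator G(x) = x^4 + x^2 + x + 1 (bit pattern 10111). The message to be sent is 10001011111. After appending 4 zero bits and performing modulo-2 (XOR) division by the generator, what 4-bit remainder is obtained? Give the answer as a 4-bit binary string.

1000

Append 4 zeros: 100010111110000. Divide by 10111 (XOR where the leading bit is 1):
  pos 0: 10001 XOR 10111 = 00110
  pos 2: 11001 XOR 10111 = 01110
  pos 3: 11101 XOR 10111 = 01010
  pos 4: 10101 XOR 10111 = 00010
  pos 7: 10110 XOR 10111 = 00001
Remainder (last 4 bits) = 1000. This is the CRC / FCS.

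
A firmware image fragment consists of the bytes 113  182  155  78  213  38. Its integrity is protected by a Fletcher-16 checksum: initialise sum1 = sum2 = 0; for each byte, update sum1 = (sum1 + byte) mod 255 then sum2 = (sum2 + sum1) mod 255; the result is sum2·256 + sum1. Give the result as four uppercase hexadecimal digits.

Running sums (mod 255):
  after byte 0 (113): sum1=113, sum2=113
  after byte 1 (182): sum1=40, sum2=153
  after byte 2 (155): sum1=195, sum2=93
  after byte 3 (78): sum1=18, sum2=111
  after byte 4 (213): sum1=231, sum2=87
  after byte 5 (38): sum1=14, sum2=101
Checksum = sum2·256 + sum1 = 101·256 + 14 = 25870 = 0x650E.

650E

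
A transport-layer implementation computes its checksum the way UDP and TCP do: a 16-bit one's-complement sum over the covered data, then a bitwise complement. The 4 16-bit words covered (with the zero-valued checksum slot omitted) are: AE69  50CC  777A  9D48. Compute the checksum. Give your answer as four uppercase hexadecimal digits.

One's-complement addition (fold any carry out of bit 15 back into bit 0):
  0xAE69 + 0x50CC = 0x0FF35
  0xFF35 + 0x777A = 0x176AF → wrap carry → 0x76B0
  0x76B0 + 0x9D48 = 0x113F8 → wrap carry → 0x13F9
One's-complement sum = 0x13F9.
Checksum = ~0x13F9 & 0xFFFF = 0xEC06.

EC06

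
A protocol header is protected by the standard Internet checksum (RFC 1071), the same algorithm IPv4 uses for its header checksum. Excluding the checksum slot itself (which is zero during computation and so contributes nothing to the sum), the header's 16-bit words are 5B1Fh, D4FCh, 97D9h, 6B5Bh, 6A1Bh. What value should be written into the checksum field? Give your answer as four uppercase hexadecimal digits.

6293

One's-complement addition (fold any carry out of bit 15 back into bit 0):
  0x5B1F + 0xD4FC = 0x1301B → wrap carry → 0x301C
  0x301C + 0x97D9 = 0x0C7F5
  0xC7F5 + 0x6B5B = 0x13350 → wrap carry → 0x3351
  0x3351 + 0x6A1B = 0x09D6C
One's-complement sum = 0x9D6C.
Checksum = ~0x9D6C & 0xFFFF = 0x6293.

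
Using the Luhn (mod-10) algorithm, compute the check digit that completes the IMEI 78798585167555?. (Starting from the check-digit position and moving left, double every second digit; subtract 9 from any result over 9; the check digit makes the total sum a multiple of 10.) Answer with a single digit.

4

Partial digits right→left: 5 5 5 7 6 1 5 8 5 8 9 7 8 7
Double every second digit counting from the check-digit position (so the 1st, 3rd, 5th, ... of the partial from the right).
  doubled (with −9 where >9): 1 1 3 1 1 9 7 → sum 23
  kept as-is: 5 7 1 8 8 7 7 → sum 43
Total = 23 + 43 = 66.
Check digit = (10 − (66 mod 10)) mod 10 = 4.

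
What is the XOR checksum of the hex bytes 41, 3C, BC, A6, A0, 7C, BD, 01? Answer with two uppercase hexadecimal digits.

XOR the bytes together:
  start with 0x41
  0x41 ⊕ 0x3C = 0x7D
  0x7D ⊕ 0xBC = 0xC1
  0xC1 ⊕ 0xA6 = 0x67
  0x67 ⊕ 0xA0 = 0xC7
  0xC7 ⊕ 0x7C = 0xBB
  0xBB ⊕ 0xBD = 0x06
  0x06 ⊕ 0x01 = 0x07

07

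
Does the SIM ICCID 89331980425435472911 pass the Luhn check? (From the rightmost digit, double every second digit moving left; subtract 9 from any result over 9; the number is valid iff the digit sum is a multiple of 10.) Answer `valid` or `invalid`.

From the right, keep odd positions and double even positions (subtract 9 from any doubled value over 9):
  doubled (positions 2,4,...): 2 4 8 6 1 8 7 2 6 7 → sum 51
  kept (positions 1,3,...): 1 9 7 5 4 2 0 9 3 9 → sum 49
Total = 100.
100 mod 10 = 0, so the number is valid.

valid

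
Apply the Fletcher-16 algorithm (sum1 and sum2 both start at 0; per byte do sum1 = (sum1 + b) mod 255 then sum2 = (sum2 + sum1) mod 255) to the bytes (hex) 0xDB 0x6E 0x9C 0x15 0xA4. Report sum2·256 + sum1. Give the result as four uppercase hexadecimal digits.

A9A0

Running sums (mod 255):
  after byte 0 (0xDB): sum1=219, sum2=219
  after byte 1 (0x6E): sum1=74, sum2=38
  after byte 2 (0x9C): sum1=230, sum2=13
  after byte 3 (0x15): sum1=251, sum2=9
  after byte 4 (0xA4): sum1=160, sum2=169
Checksum = sum2·256 + sum1 = 169·256 + 160 = 43424 = 0xA9A0.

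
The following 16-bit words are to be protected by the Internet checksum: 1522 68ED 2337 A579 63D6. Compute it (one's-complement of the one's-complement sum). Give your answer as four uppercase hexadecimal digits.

One's-complement addition (fold any carry out of bit 15 back into bit 0):
  0x1522 + 0x68ED = 0x07E0F
  0x7E0F + 0x2337 = 0x0A146
  0xA146 + 0xA579 = 0x146BF → wrap carry → 0x46C0
  0x46C0 + 0x63D6 = 0x0AA96
One's-complement sum = 0xAA96.
Checksum = ~0xAA96 & 0xFFFF = 0x5569.

5569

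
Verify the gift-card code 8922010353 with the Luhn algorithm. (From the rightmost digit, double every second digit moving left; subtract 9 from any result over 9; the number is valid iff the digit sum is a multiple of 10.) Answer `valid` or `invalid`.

valid

From the right, keep odd positions and double even positions (subtract 9 from any doubled value over 9):
  doubled (positions 2,4,...): 1 0 0 4 7 → sum 12
  kept (positions 1,3,...): 3 3 1 2 9 → sum 18
Total = 30.
30 mod 10 = 0, so the number is valid.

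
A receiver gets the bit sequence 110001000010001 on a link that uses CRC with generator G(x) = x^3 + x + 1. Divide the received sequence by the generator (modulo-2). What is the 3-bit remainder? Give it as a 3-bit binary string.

Modulo-2 division of 110001000010001 by 1011:
  pos 0: 1100 XOR 1011 = 0111
  pos 1: 1110 XOR 1011 = 0101
  pos 2: 1011 XOR 1011 = 0000
  pos 10: 1000 XOR 1011 = 0011
Remainder = 111 (nonzero — an error is detected).

111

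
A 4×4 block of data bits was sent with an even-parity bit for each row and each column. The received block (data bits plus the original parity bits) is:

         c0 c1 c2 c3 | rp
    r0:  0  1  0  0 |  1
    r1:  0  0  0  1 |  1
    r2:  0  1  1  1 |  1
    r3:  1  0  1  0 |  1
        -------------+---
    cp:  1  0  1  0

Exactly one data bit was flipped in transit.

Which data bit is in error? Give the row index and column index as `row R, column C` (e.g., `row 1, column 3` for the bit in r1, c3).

Recompute each row's even parity and compare to rp:
  r0: data parity 1, sent rp 1 → ok
  r1: data parity 1, sent rp 1 → ok
  r2: data parity 1, sent rp 1 → ok
  r3: data parity 0, sent rp 1 → mismatch
Recompute each column's even parity and compare to cp:
  c0: data parity 1, sent cp 1 → ok
  c1: data parity 0, sent cp 0 → ok
  c2: data parity 0, sent cp 1 → mismatch
  c3: data parity 0, sent cp 0 → ok
Exactly one row (r3) and one column (c2) fail → the flipped bit is at their intersection.

row 3, column 2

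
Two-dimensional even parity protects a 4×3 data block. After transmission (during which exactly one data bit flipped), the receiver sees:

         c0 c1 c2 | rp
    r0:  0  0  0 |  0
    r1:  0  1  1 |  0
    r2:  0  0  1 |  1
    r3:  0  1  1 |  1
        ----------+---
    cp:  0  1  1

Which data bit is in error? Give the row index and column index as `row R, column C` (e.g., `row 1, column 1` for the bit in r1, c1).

row 3, column 1

Recompute each row's even parity and compare to rp:
  r0: data parity 0, sent rp 0 → ok
  r1: data parity 0, sent rp 0 → ok
  r2: data parity 1, sent rp 1 → ok
  r3: data parity 0, sent rp 1 → mismatch
Recompute each column's even parity and compare to cp:
  c0: data parity 0, sent cp 0 → ok
  c1: data parity 0, sent cp 1 → mismatch
  c2: data parity 1, sent cp 1 → ok
Exactly one row (r3) and one column (c1) fail → the flipped bit is at their intersection.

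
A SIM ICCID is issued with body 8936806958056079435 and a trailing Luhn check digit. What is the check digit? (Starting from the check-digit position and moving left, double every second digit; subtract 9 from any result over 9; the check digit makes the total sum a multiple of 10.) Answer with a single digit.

Partial digits right→left: 5 3 4 9 7 0 6 5 0 8 5 9 6 0 8 6 3 9 8
Double every second digit counting from the check-digit position (so the 1st, 3rd, 5th, ... of the partial from the right).
  doubled (with −9 where >9): 1 8 5 3 0 1 3 7 6 7 → sum 41
  kept as-is: 3 9 0 5 8 9 0 6 9 → sum 49
Total = 41 + 49 = 90.
Check digit = (10 − (90 mod 10)) mod 10 = 0.

0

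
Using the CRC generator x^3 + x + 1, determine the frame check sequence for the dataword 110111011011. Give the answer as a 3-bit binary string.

100

Append 3 zeros: 110111011011000. Divide by 1011 (XOR where the leading bit is 1):
  pos 0: 1101 XOR 1011 = 0110
  pos 1: 1101 XOR 1011 = 0110
  pos 2: 1101 XOR 1011 = 0110
  pos 3: 1100 XOR 1011 = 0111
  pos 4: 1111 XOR 1011 = 0100
  pos 5: 1001 XOR 1011 = 0010
  pos 7: 1001 XOR 1011 = 0010
  pos 9: 1010 XOR 1011 = 0001
Remainder (last 3 bits) = 100. This is the CRC / FCS.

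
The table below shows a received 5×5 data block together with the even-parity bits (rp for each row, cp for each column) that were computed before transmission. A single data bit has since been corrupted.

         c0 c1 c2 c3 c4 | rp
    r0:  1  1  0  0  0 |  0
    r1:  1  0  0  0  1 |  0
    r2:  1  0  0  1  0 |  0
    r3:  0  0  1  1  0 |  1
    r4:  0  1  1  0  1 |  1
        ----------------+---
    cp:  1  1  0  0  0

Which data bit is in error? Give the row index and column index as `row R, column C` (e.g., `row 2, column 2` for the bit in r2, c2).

Recompute each row's even parity and compare to rp:
  r0: data parity 0, sent rp 0 → ok
  r1: data parity 0, sent rp 0 → ok
  r2: data parity 0, sent rp 0 → ok
  r3: data parity 0, sent rp 1 → mismatch
  r4: data parity 1, sent rp 1 → ok
Recompute each column's even parity and compare to cp:
  c0: data parity 1, sent cp 1 → ok
  c1: data parity 0, sent cp 1 → mismatch
  c2: data parity 0, sent cp 0 → ok
  c3: data parity 0, sent cp 0 → ok
  c4: data parity 0, sent cp 0 → ok
Exactly one row (r3) and one column (c1) fail → the flipped bit is at their intersection.

row 3, column 1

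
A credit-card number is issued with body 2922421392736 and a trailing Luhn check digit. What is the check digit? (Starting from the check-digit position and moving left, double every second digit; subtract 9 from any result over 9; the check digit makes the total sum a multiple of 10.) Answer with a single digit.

Partial digits right→left: 6 3 7 2 9 3 1 2 4 2 2 9 2
Double every second digit counting from the check-digit position (so the 1st, 3rd, 5th, ... of the partial from the right).
  doubled (with −9 where >9): 3 5 9 2 8 4 4 → sum 35
  kept as-is: 3 2 3 2 2 9 → sum 21
Total = 35 + 21 = 56.
Check digit = (10 − (56 mod 10)) mod 10 = 4.

4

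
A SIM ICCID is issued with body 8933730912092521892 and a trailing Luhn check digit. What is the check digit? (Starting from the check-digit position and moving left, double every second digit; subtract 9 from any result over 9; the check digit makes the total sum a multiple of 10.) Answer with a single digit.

Partial digits right→left: 2 9 8 1 2 5 2 9 0 2 1 9 0 3 7 3 3 9 8
Double every second digit counting from the check-digit position (so the 1st, 3rd, 5th, ... of the partial from the right).
  doubled (with −9 where >9): 4 7 4 4 0 2 0 5 6 7 → sum 39
  kept as-is: 9 1 5 9 2 9 3 3 9 → sum 50
Total = 39 + 50 = 89.
Check digit = (10 − (89 mod 10)) mod 10 = 1.

1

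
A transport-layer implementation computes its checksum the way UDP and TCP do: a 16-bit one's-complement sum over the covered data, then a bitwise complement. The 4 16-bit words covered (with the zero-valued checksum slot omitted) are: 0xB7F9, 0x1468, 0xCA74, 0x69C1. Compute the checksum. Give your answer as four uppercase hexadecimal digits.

One's-complement addition (fold any carry out of bit 15 back into bit 0):
  0xB7F9 + 0x1468 = 0x0CC61
  0xCC61 + 0xCA74 = 0x196D5 → wrap carry → 0x96D6
  0x96D6 + 0x69C1 = 0x10097 → wrap carry → 0x0098
One's-complement sum = 0x0098.
Checksum = ~0x0098 & 0xFFFF = 0xFF67.

FF67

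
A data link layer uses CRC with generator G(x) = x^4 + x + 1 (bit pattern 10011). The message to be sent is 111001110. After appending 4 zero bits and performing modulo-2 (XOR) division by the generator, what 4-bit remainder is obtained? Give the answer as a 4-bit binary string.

Append 4 zeros: 1110011100000. Divide by 10011 (XOR where the leading bit is 1):
  pos 0: 11100 XOR 10011 = 01111
  pos 1: 11111 XOR 10011 = 01100
  pos 2: 11001 XOR 10011 = 01010
  pos 3: 10101 XOR 10011 = 00110
  pos 5: 11000 XOR 10011 = 01011
  pos 6: 10110 XOR 10011 = 00101
  pos 8: 10100 XOR 10011 = 00111
Remainder (last 4 bits) = 0111. This is the CRC / FCS.

0111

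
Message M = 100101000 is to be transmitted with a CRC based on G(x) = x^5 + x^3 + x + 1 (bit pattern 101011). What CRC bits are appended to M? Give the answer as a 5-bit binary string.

Append 5 zeros: 10010100000000. Divide by 101011 (XOR where the leading bit is 1):
  pos 0: 100101 XOR 101011 = 001110
  pos 2: 111000 XOR 101011 = 010011
  pos 3: 100110 XOR 101011 = 001101
  pos 5: 110100 XOR 101011 = 011111
  pos 6: 111110 XOR 101011 = 010101
  pos 7: 101010 XOR 101011 = 000001
Remainder (last 5 bits) = 00010. This is the CRC / FCS.

00010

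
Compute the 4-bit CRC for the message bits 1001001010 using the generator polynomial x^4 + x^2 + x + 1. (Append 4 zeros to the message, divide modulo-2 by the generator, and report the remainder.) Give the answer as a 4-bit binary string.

Append 4 zeros: 10010010100000. Divide by 10111 (XOR where the leading bit is 1):
  pos 0: 10010 XOR 10111 = 00101
  pos 2: 10101 XOR 10111 = 00010
  pos 5: 10010 XOR 10111 = 00101
  pos 7: 10100 XOR 10111 = 00011
Remainder (last 4 bits) = 1100. This is the CRC / FCS.

1100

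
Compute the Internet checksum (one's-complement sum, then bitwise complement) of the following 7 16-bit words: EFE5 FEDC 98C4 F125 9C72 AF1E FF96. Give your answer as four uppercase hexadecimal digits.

One's-complement addition (fold any carry out of bit 15 back into bit 0):
  0xEFE5 + 0xFEDC = 0x1EEC1 → wrap carry → 0xEEC2
  0xEEC2 + 0x98C4 = 0x18786 → wrap carry → 0x8787
  0x8787 + 0xF125 = 0x178AC → wrap carry → 0x78AD
  0x78AD + 0x9C72 = 0x1151F → wrap carry → 0x1520
  0x1520 + 0xAF1E = 0x0C43E
  0xC43E + 0xFF96 = 0x1C3D4 → wrap carry → 0xC3D5
One's-complement sum = 0xC3D5.
Checksum = ~0xC3D5 & 0xFFFF = 0x3C2A.

3C2A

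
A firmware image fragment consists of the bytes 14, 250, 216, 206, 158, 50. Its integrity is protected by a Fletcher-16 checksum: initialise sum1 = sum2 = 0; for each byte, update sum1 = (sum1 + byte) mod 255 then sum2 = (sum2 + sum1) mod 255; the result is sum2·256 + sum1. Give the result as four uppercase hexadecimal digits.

7A81

Running sums (mod 255):
  after byte 0 (14): sum1=14, sum2=14
  after byte 1 (250): sum1=9, sum2=23
  after byte 2 (216): sum1=225, sum2=248
  after byte 3 (206): sum1=176, sum2=169
  after byte 4 (158): sum1=79, sum2=248
  after byte 5 (50): sum1=129, sum2=122
Checksum = sum2·256 + sum1 = 122·256 + 129 = 31361 = 0x7A81.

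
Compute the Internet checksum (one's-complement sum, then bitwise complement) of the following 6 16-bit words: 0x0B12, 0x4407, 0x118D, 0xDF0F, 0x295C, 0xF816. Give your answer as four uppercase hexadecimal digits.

One's-complement addition (fold any carry out of bit 15 back into bit 0):
  0x0B12 + 0x4407 = 0x04F19
  0x4F19 + 0x118D = 0x060A6
  0x60A6 + 0xDF0F = 0x13FB5 → wrap carry → 0x3FB6
  0x3FB6 + 0x295C = 0x06912
  0x6912 + 0xF816 = 0x16128 → wrap carry → 0x6129
One's-complement sum = 0x6129.
Checksum = ~0x6129 & 0xFFFF = 0x9ED6.

9ED6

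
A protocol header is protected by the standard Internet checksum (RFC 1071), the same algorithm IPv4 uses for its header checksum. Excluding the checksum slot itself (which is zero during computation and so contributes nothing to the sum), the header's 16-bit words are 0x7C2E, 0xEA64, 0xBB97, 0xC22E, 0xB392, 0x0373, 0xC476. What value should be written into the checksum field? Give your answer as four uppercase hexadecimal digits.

A029

One's-complement addition (fold any carry out of bit 15 back into bit 0):
  0x7C2E + 0xEA64 = 0x16692 → wrap carry → 0x6693
  0x6693 + 0xBB97 = 0x1222A → wrap carry → 0x222B
  0x222B + 0xC22E = 0x0E459
  0xE459 + 0xB392 = 0x197EB → wrap carry → 0x97EC
  0x97EC + 0x0373 = 0x09B5F
  0x9B5F + 0xC476 = 0x15FD5 → wrap carry → 0x5FD6
One's-complement sum = 0x5FD6.
Checksum = ~0x5FD6 & 0xFFFF = 0xA029.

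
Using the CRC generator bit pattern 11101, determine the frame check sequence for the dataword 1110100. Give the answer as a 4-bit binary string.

0000

Append 4 zeros: 11101000000. Divide by 11101 (XOR where the leading bit is 1):
  pos 0: 11101 XOR 11101 = 00000
Remainder (last 4 bits) = 0000. This is the CRC / FCS.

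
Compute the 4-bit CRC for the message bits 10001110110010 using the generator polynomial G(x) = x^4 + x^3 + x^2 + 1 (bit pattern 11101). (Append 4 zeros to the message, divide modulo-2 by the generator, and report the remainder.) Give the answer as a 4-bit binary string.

1101

Append 4 zeros: 100011101100100000. Divide by 11101 (XOR where the leading bit is 1):
  pos 0: 10001 XOR 11101 = 01100
  pos 1: 11001 XOR 11101 = 00100
  pos 3: 10010 XOR 11101 = 01111
  pos 4: 11111 XOR 11101 = 00010
  pos 7: 10100 XOR 11101 = 01001
  pos 8: 10011 XOR 11101 = 01110
  pos 9: 11100 XOR 11101 = 00001
  pos 13: 10000 XOR 11101 = 01101
Remainder (last 4 bits) = 1101. This is the CRC / FCS.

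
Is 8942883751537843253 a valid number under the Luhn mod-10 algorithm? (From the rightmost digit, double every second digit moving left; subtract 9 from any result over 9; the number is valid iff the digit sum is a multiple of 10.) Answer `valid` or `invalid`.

invalid

From the right, keep odd positions and double even positions (subtract 9 from any doubled value over 9):
  doubled (positions 2,4,...): 1 6 7 6 2 5 7 4 9 → sum 47
  kept (positions 1,3,...): 3 2 4 7 5 5 3 8 4 8 → sum 49
Total = 96.
96 mod 10 = 6, so the number is invalid.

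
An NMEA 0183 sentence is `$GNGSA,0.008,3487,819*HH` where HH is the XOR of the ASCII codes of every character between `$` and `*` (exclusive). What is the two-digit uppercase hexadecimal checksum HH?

6E

XOR the ASCII codes of the payload characters:
  'G' = 0x47 → acc = 0x47
  'N' = 0x4E → acc = 0x09
  'G' = 0x47 → acc = 0x4E
  'S' = 0x53 → acc = 0x1D
  'A' = 0x41 → acc = 0x5C
  ',' = 0x2C → acc = 0x70
  '0' = 0x30 → acc = 0x40
  '.' = 0x2E → acc = 0x6E
  '0' = 0x30 → acc = 0x5E
  '0' = 0x30 → acc = 0x6E
  '8' = 0x38 → acc = 0x56
  ',' = 0x2C → acc = 0x7A
  '3' = 0x33 → acc = 0x49
  '4' = 0x34 → acc = 0x7D
  '8' = 0x38 → acc = 0x45
  '7' = 0x37 → acc = 0x72
  ',' = 0x2C → acc = 0x5E
  '8' = 0x38 → acc = 0x66
  '1' = 0x31 → acc = 0x57
  '9' = 0x39 → acc = 0x6E
Checksum = 0x6E.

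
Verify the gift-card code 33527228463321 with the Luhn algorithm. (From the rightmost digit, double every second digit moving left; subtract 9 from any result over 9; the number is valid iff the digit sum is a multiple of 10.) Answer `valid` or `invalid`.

From the right, keep odd positions and double even positions (subtract 9 from any doubled value over 9):
  doubled (positions 2,4,...): 4 6 8 4 5 1 6 → sum 34
  kept (positions 1,3,...): 1 3 6 8 2 2 3 → sum 25
Total = 59.
59 mod 10 = 9, so the number is invalid.

invalid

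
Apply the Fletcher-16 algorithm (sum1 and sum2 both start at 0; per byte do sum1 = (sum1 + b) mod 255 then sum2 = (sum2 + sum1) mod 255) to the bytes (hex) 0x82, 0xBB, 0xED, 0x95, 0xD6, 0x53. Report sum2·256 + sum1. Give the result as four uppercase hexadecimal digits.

Running sums (mod 255):
  after byte 0 (0x82): sum1=130, sum2=130
  after byte 1 (0xBB): sum1=62, sum2=192
  after byte 2 (0xED): sum1=44, sum2=236
  after byte 3 (0x95): sum1=193, sum2=174
  after byte 4 (0xD6): sum1=152, sum2=71
  after byte 5 (0x53): sum1=235, sum2=51
Checksum = sum2·256 + sum1 = 51·256 + 235 = 13291 = 0x33EB.

33EB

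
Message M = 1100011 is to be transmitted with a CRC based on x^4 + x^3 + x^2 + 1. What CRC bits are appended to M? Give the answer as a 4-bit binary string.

0110

Append 4 zeros: 11000110000. Divide by 11101 (XOR where the leading bit is 1):
  pos 0: 11000 XOR 11101 = 00101
  pos 2: 10111 XOR 11101 = 01010
  pos 3: 10100 XOR 11101 = 01001
  pos 4: 10010 XOR 11101 = 01111
  pos 5: 11110 XOR 11101 = 00011
Remainder (last 4 bits) = 0110. This is the CRC / FCS.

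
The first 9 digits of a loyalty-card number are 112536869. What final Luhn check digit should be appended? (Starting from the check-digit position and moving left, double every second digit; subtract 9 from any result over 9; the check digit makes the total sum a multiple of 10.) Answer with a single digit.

4

Partial digits right→left: 9 6 8 6 3 5 2 1 1
Double every second digit counting from the check-digit position (so the 1st, 3rd, 5th, ... of the partial from the right).
  doubled (with −9 where >9): 9 7 6 4 2 → sum 28
  kept as-is: 6 6 5 1 → sum 18
Total = 28 + 18 = 46.
Check digit = (10 − (46 mod 10)) mod 10 = 4.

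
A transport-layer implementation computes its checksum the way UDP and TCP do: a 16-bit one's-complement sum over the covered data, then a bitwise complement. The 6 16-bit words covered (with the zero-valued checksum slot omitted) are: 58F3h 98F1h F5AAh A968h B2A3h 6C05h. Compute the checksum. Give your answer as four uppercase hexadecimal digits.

One's-complement addition (fold any carry out of bit 15 back into bit 0):
  0x58F3 + 0x98F1 = 0x0F1E4
  0xF1E4 + 0xF5AA = 0x1E78E → wrap carry → 0xE78F
  0xE78F + 0xA968 = 0x190F7 → wrap carry → 0x90F8
  0x90F8 + 0xB2A3 = 0x1439B → wrap carry → 0x439C
  0x439C + 0x6C05 = 0x0AFA1
One's-complement sum = 0xAFA1.
Checksum = ~0xAFA1 & 0xFFFF = 0x505E.

505E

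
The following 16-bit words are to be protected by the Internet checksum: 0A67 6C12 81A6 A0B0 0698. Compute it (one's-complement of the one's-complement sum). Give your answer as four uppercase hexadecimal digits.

One's-complement addition (fold any carry out of bit 15 back into bit 0):
  0x0A67 + 0x6C12 = 0x07679
  0x7679 + 0x81A6 = 0x0F81F
  0xF81F + 0xA0B0 = 0x198CF → wrap carry → 0x98D0
  0x98D0 + 0x0698 = 0x09F68
One's-complement sum = 0x9F68.
Checksum = ~0x9F68 & 0xFFFF = 0x6097.

6097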